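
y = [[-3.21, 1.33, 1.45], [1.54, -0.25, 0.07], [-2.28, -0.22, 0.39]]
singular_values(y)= [4.55, 1.08, 0.42]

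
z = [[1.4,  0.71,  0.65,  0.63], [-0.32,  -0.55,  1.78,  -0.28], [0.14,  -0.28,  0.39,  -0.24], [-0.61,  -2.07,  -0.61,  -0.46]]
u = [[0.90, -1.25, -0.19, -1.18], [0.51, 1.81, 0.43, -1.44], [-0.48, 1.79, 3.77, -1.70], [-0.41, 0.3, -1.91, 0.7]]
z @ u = [[1.05, 0.89, 1.29, -3.34], [-1.31, 2.51, 7.07, -2.05], [-0.11, -0.06, 1.78, -0.59], [-1.12, -4.21, -2.20, 4.42]]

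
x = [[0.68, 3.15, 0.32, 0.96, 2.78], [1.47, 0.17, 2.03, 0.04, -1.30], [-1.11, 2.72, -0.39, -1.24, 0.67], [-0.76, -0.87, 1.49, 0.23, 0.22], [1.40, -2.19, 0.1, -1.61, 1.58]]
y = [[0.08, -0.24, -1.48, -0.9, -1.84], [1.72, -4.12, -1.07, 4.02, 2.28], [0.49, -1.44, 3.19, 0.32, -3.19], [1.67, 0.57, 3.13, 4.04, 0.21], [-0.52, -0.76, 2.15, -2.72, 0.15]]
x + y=[[0.76, 2.91, -1.16, 0.06, 0.94], [3.19, -3.95, 0.96, 4.06, 0.98], [-0.62, 1.28, 2.80, -0.92, -2.52], [0.91, -0.30, 4.62, 4.27, 0.43], [0.88, -2.95, 2.25, -4.33, 1.73]]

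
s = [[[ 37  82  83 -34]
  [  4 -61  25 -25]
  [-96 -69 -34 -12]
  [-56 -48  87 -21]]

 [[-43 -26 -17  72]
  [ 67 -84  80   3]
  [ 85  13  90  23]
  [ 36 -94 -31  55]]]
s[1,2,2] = 90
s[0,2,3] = -12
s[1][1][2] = 80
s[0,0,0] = 37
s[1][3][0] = 36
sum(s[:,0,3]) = 38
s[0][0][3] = -34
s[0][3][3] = -21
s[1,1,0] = 67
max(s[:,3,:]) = 87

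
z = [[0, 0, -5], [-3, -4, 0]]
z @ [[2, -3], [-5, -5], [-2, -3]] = [[10, 15], [14, 29]]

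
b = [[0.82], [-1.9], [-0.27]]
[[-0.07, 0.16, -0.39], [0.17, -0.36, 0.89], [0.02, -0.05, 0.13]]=b@[[-0.09, 0.19, -0.47]]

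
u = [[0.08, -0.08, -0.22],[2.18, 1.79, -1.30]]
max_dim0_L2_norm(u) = 2.18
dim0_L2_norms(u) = [2.18, 1.79, 1.32]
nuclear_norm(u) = 3.33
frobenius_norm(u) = 3.12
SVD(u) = [[-0.03, -1.00], [-1.00, 0.03]] @ diag([3.107569053128615, 0.22519897876617306]) @ [[-0.70, -0.57, 0.42], [-0.04, 0.62, 0.79]]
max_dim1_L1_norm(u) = 5.27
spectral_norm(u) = 3.11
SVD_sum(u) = [[0.07,0.06,-0.04],  [2.18,1.79,-1.31]] + [[0.01, -0.14, -0.18],[-0.00, 0.0, 0.01]]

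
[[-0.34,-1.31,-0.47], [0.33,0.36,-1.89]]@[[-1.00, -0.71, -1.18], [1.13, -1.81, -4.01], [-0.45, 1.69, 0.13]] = [[-0.93, 1.82, 5.59],  [0.93, -4.08, -2.08]]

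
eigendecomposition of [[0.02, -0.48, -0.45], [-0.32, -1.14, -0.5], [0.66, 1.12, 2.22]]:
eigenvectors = [[0.19, 0.96, 0.26], [0.14, -0.14, 0.9], [-0.97, -0.24, -0.36]]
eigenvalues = [1.93, 0.2, -1.03]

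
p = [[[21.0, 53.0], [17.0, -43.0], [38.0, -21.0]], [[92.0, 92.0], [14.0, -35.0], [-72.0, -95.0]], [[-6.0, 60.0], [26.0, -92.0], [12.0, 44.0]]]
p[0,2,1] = -21.0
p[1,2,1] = -95.0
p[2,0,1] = 60.0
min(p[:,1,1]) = -92.0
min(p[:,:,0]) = -72.0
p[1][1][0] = 14.0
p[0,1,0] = 17.0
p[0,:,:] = [[21.0, 53.0], [17.0, -43.0], [38.0, -21.0]]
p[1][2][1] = -95.0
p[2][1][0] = 26.0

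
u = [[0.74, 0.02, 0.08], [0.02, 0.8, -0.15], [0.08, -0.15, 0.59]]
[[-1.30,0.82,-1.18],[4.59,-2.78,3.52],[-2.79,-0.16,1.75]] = u@ [[-1.55, 1.36, -2.24], [5.17, -3.77, 5.32], [-3.20, -1.42, 4.62]]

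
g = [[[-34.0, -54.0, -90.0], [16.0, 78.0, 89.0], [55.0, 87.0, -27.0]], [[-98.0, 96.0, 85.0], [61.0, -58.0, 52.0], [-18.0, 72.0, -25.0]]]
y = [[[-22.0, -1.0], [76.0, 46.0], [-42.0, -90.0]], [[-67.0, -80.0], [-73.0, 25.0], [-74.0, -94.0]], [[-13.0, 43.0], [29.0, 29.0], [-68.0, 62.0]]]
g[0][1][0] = 16.0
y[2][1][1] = 29.0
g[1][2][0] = -18.0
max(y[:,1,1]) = 46.0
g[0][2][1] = 87.0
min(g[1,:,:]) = -98.0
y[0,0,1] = -1.0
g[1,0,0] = -98.0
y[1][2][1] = -94.0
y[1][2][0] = -74.0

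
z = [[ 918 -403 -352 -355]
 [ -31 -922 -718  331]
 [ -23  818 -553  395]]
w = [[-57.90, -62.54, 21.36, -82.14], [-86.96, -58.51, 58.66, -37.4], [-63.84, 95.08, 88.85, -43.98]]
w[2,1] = 95.08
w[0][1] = -62.54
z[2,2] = -553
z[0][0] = 918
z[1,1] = -922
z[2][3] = 395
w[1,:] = [-86.96, -58.51, 58.66, -37.4]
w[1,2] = 58.66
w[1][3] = -37.4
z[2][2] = -553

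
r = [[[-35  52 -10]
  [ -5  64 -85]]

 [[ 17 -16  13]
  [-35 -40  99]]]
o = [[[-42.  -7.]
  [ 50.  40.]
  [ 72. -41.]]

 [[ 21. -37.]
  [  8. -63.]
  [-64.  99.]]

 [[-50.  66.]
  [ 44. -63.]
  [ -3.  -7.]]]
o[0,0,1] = -7.0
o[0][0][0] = -42.0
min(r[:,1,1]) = -40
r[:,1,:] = [[-5, 64, -85], [-35, -40, 99]]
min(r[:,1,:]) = -85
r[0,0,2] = -10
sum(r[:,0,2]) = 3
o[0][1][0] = 50.0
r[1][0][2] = 13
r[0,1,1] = 64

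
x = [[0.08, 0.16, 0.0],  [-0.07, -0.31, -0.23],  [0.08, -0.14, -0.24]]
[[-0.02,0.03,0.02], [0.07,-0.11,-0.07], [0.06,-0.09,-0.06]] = x @[[0.13, -0.18, -0.12],[-0.18, 0.27, 0.17],[-0.12, 0.17, 0.11]]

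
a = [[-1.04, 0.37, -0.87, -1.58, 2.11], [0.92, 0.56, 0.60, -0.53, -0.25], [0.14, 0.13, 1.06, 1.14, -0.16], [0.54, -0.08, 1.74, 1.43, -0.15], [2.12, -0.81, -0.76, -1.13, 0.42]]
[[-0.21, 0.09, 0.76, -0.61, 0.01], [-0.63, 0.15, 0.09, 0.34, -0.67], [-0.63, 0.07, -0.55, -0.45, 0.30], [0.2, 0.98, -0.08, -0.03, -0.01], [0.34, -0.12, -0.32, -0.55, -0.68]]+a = [[-1.25, 0.46, -0.11, -2.19, 2.12], [0.29, 0.71, 0.69, -0.19, -0.92], [-0.49, 0.20, 0.51, 0.69, 0.14], [0.74, 0.90, 1.66, 1.4, -0.16], [2.46, -0.93, -1.08, -1.68, -0.26]]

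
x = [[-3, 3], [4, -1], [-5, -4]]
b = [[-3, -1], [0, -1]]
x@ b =[[9, 0], [-12, -3], [15, 9]]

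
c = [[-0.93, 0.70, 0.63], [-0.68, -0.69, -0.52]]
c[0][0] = -0.929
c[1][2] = -0.518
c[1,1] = -0.686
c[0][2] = 0.632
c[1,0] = -0.676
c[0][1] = 0.696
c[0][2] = 0.632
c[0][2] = 0.632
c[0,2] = 0.632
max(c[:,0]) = -0.676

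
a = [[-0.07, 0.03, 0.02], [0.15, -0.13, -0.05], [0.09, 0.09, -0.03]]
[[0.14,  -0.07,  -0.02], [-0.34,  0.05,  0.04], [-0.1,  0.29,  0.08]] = a@[[-1.52,1.17,0.05],[0.62,1.53,0.37],[0.7,-1.46,-1.55]]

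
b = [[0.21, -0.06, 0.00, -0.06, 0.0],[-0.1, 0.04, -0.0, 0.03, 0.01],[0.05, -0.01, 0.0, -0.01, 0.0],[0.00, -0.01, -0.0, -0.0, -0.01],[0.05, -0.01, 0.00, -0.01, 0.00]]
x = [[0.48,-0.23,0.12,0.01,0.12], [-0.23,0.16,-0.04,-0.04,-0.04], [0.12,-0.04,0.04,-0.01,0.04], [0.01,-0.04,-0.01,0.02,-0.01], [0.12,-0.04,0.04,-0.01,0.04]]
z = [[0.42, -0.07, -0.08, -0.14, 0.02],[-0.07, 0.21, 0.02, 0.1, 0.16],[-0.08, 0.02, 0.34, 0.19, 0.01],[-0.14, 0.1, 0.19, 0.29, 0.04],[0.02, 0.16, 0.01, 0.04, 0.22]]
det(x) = -0.00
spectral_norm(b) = 0.26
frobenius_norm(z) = 0.82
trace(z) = 1.48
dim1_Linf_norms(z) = [0.42, 0.21, 0.34, 0.29, 0.22]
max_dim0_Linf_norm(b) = 0.21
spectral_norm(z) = 0.66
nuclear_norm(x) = 0.75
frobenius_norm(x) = 0.66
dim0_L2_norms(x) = [0.56, 0.29, 0.14, 0.05, 0.14]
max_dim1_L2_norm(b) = 0.23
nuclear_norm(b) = 0.29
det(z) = 0.00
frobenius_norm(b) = 0.26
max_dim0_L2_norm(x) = 0.56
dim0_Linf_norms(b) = [0.21, 0.06, 0.0, 0.06, 0.01]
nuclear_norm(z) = 1.48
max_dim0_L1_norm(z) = 0.76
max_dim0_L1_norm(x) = 0.96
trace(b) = 0.25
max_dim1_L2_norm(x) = 0.56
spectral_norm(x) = 0.66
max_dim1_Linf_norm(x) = 0.48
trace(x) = 0.74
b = x @ z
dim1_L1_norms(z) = [0.73, 0.56, 0.64, 0.76, 0.45]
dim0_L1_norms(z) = [0.73, 0.56, 0.64, 0.76, 0.45]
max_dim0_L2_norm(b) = 0.24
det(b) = 0.00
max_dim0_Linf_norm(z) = 0.42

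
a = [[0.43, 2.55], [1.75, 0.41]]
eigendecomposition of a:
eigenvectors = [[0.77, -0.77], [0.64, 0.64]]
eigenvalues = [2.53, -1.69]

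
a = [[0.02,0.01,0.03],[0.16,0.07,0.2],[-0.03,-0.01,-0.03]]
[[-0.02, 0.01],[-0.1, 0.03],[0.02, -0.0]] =a@ [[-0.04, -0.2], [-0.08, 0.13], [-0.46, 0.26]]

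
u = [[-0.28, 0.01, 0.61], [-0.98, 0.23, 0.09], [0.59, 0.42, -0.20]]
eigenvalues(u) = [(-1+0j), (0.38+0.41j), (0.38-0.41j)]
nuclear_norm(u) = 2.24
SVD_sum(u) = [[-0.44, -0.01, 0.15],  [-0.90, -0.03, 0.31],  [0.60, 0.02, -0.21]] + [[0.12,  -0.2,  0.34],[-0.10,  0.16,  -0.27],[-0.06,  0.09,  -0.16]] + [[0.03,  0.22,  0.12],[0.02,  0.1,  0.05],[0.05,  0.31,  0.16]]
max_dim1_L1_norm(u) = 1.3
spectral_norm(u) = 1.23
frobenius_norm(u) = 1.43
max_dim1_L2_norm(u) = 1.01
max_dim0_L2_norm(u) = 1.18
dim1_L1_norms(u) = [0.9, 1.3, 1.21]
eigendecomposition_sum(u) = [[-0.46+0.00j, (-0.12-0j), 0.36+0.00j], [(-0.41+0j), -0.11-0.00j, (0.32+0j)], [(0.55-0j), 0.14+0.00j, (-0.44-0j)]] + [[(0.09+0.12j),0.07-0.10j,(0.12+0.02j)], [(-0.29+0.11j),0.17+0.18j,-0.12+0.23j], [0.02+0.19j,(0.14-0.07j),(0.12+0.11j)]] + [[(0.09-0.12j),0.07+0.10j,0.12-0.02j], [-0.29-0.11j,0.17-0.18j,-0.12-0.23j], [0.02-0.19j,(0.14+0.07j),(0.12-0.11j)]]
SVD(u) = [[-0.38, 0.74, 0.56], [-0.77, -0.58, 0.25], [0.52, -0.33, 0.79]] @ diag([1.2319138024701362, 0.5624885346938657, 0.4499944795456037]) @ [[0.94, 0.03, -0.33], [0.3, -0.48, 0.83], [0.13, 0.88, 0.46]]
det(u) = -0.31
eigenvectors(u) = [[(-0.56+0j),(-0.11-0.37j),-0.11+0.37j], [(-0.49+0j),0.78+0.00j,0.78-0.00j], [(0.67+0j),0.13-0.47j,(0.13+0.47j)]]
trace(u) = -0.25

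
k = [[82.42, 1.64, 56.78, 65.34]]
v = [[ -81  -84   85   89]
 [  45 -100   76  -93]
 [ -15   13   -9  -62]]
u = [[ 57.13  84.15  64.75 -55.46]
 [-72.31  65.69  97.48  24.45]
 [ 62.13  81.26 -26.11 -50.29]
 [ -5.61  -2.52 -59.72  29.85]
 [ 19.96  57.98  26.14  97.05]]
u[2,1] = 81.26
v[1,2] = 76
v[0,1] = -84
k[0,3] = 65.34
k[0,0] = 82.42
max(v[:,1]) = 13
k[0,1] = 1.64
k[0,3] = 65.34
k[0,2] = 56.78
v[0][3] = 89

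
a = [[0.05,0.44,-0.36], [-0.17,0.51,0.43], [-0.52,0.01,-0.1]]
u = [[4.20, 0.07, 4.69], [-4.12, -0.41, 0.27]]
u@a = [[-2.24, 1.93, -1.95], [-0.28, -2.02, 1.28]]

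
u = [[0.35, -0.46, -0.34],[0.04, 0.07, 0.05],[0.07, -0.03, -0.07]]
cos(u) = [[0.96, 0.09, 0.06], [-0.01, 1.01, 0.01], [-0.01, 0.02, 1.01]]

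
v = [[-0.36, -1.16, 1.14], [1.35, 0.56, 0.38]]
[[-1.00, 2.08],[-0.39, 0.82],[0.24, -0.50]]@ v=[[3.17,2.32,-0.35], [1.25,0.91,-0.13], [-0.76,-0.56,0.08]]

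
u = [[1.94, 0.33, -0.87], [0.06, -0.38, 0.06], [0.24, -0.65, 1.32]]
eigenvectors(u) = [[0.89+0.00j, (0.89-0j), -0.00+0.00j],[0.03-0.01j, (0.03+0.01j), (-0.93+0j)],[0.34-0.30j, 0.34+0.30j, -0.36+0.00j]]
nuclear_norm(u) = 3.94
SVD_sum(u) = [[1.67, 0.50, -1.18], [-0.06, -0.02, 0.04], [-0.56, -0.17, 0.4]] + [[0.27, -0.18, 0.31], [0.14, -0.09, 0.16], [0.80, -0.53, 0.90]] + [[0.0, 0.01, 0.00], [-0.02, -0.27, -0.14], [0.00, 0.05, 0.02]]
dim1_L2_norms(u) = [2.15, 0.39, 1.49]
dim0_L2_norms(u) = [1.96, 0.82, 1.58]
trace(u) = 2.88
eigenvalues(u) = [(1.62+0.29j), (1.62-0.29j), (-0.36+0j)]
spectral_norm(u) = 2.22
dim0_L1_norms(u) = [2.24, 1.36, 2.25]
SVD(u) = [[-0.95,  -0.32,  0.02], [0.03,  -0.16,  -0.99], [0.32,  -0.93,  0.17]] @ diag([2.2210021245113483, 1.4054271959549693, 0.3089076881306625]) @ [[-0.79, -0.24, 0.56], [-0.61, 0.40, -0.69], [0.06, 0.88, 0.46]]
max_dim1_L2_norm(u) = 2.15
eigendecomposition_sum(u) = [[0.97-0.75j, (0.17-0.93j), -0.44+2.41j], [(0.03-0.04j), -0.01-0.04j, 0.02+0.10j], [(0.12-0.62j), -0.25-0.41j, 0.66+1.08j]] + [[(0.97+0.75j),0.17+0.93j,-0.44-2.41j], [0.03+0.04j,-0.01+0.04j,(0.02-0.1j)], [(0.12+0.62j),-0.25+0.41j,(0.66-1.08j)]] + [[0j, -0.00-0.00j, 0.00+0.00j], [(0.01+0j), (-0.36-0j), (0.02+0j)], [0.00+0.00j, -0.14-0.00j, (0.01+0j)]]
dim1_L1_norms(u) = [3.14, 0.5, 2.21]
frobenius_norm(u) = 2.65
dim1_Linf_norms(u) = [1.94, 0.38, 1.32]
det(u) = -0.96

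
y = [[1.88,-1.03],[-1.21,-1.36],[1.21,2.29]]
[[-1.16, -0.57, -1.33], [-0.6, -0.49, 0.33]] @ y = [[-3.10,-1.08], [-0.14,2.04]]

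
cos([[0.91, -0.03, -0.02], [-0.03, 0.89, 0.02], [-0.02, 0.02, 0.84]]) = [[0.61, 0.02, 0.02], [0.02, 0.63, -0.02], [0.02, -0.02, 0.67]]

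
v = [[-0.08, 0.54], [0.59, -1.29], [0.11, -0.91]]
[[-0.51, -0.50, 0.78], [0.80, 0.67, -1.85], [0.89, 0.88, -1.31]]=v@[[-1.07, -1.34, 0.01], [-1.11, -1.13, 1.44]]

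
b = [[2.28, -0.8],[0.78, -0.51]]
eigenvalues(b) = [2.03, -0.26]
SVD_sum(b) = [[2.25, -0.87], [0.85, -0.33]] + [[0.03, 0.07], [-0.07, -0.18]]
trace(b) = 1.77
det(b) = -0.54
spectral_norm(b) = 2.58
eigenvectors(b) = [[0.96, 0.30], [0.29, 0.95]]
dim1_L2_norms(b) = [2.42, 0.93]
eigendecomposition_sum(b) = [[2.25,-0.71], [0.69,-0.22]] + [[0.03, -0.09], [0.09, -0.29]]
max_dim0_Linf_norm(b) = 2.28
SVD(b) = [[-0.94, -0.35], [-0.35, 0.94]] @ diag([2.5813431376046725, 0.2087285460622538]) @ [[-0.93, 0.36], [-0.36, -0.93]]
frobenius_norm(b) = 2.59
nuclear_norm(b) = 2.79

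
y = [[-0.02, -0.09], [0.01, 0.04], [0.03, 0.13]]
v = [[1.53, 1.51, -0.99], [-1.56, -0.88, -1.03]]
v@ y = [[-0.05, -0.21], [-0.01, -0.03]]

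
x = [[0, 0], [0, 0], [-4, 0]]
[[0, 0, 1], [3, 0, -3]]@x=[[-4, 0], [12, 0]]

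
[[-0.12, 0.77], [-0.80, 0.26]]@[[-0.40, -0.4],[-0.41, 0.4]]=[[-0.27, 0.36], [0.21, 0.42]]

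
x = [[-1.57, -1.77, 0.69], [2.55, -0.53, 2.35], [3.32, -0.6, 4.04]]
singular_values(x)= [6.32, 2.45, 0.37]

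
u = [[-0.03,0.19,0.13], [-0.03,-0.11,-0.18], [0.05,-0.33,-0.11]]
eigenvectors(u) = [[-0.05, -0.94, -0.54], [-0.59, -0.21, 0.45], [0.8, 0.26, 0.71]]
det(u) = 0.00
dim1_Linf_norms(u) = [0.19, 0.18, 0.33]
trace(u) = -0.25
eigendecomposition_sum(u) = [[-0.0, 0.0, -0.01], [-0.03, 0.06, -0.06], [0.04, -0.08, 0.08]] + [[-0.02, -0.01, -0.01], [-0.01, -0.00, -0.0], [0.01, 0.00, 0.0]] + [[-0.0, 0.20, 0.15], [0.0, -0.16, -0.12], [0.01, -0.26, -0.19]]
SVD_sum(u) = [[-0.02, 0.20, 0.11], [0.02, -0.16, -0.09], [0.03, -0.30, -0.17]] + [[0.01,-0.01,0.01],[-0.04,0.05,-0.09],[0.02,-0.03,0.06]] + [[-0.01, -0.00, 0.00], [-0.01, -0.0, 0.0], [-0.01, -0.00, 0.00]]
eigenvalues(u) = [0.13, -0.02, -0.36]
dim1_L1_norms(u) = [0.35, 0.32, 0.49]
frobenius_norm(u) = 0.47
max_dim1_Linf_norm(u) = 0.33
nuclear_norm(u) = 0.60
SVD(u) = [[-0.51,  0.11,  0.85], [0.40,  -0.85,  0.35], [0.76,  0.52,  0.39]] @ diag([0.45259857750486265, 0.13277477165519216, 0.018038504718697612]) @ [[0.09, -0.87, -0.49], [0.36, -0.43, 0.83], [-0.93, -0.25, 0.27]]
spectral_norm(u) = 0.45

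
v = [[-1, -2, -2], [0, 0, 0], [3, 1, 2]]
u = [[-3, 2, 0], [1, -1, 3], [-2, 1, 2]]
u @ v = [[3, 6, 6], [8, 1, 4], [8, 6, 8]]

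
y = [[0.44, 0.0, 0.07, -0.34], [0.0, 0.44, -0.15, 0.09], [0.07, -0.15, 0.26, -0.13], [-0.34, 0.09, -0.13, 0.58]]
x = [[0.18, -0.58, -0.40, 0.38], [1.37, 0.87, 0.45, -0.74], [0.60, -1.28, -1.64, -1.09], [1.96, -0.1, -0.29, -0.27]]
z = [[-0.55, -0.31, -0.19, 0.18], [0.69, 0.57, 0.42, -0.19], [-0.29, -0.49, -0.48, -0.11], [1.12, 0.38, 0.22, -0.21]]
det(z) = -0.00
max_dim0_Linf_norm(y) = 0.58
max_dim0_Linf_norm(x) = 1.96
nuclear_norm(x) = 6.03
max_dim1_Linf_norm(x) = 1.96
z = y @ x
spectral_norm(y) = 0.91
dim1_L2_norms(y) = [0.56, 0.47, 0.33, 0.69]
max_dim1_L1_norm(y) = 1.14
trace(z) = -0.67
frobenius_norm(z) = 1.88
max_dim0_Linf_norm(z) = 1.12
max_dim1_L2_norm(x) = 2.42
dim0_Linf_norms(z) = [1.12, 0.57, 0.48, 0.21]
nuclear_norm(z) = 2.50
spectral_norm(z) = 1.79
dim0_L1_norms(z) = [2.65, 1.75, 1.31, 0.69]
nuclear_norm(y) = 1.72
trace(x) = -0.86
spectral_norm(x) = 2.79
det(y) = 0.01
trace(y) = 1.72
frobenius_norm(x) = 3.73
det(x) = 0.01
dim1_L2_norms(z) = [0.68, 1.01, 0.75, 1.22]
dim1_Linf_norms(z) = [0.55, 0.69, 0.49, 1.12]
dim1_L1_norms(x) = [1.54, 3.43, 4.61, 2.62]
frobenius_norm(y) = 1.06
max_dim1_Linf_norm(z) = 1.12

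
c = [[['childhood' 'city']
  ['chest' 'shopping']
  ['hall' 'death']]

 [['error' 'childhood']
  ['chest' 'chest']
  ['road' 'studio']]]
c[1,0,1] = 'childhood'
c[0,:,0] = ['childhood', 'chest', 'hall']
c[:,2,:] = [['hall', 'death'], ['road', 'studio']]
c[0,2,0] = 'hall'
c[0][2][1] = 'death'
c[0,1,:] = ['chest', 'shopping']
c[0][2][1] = 'death'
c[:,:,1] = [['city', 'shopping', 'death'], ['childhood', 'chest', 'studio']]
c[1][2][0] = 'road'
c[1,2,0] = 'road'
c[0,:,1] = ['city', 'shopping', 'death']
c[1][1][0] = 'chest'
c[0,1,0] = 'chest'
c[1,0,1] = 'childhood'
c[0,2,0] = 'hall'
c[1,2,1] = 'studio'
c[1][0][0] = 'error'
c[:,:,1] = [['city', 'shopping', 'death'], ['childhood', 'chest', 'studio']]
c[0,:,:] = [['childhood', 'city'], ['chest', 'shopping'], ['hall', 'death']]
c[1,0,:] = ['error', 'childhood']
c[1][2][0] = 'road'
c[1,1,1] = 'chest'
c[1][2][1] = 'studio'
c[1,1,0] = 'chest'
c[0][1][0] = 'chest'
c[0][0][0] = 'childhood'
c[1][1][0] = 'chest'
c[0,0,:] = ['childhood', 'city']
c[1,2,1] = 'studio'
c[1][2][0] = 'road'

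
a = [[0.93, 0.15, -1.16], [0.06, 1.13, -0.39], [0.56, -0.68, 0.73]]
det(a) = 1.263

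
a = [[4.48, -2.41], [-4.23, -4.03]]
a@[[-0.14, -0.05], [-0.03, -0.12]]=[[-0.55,0.07], [0.71,0.70]]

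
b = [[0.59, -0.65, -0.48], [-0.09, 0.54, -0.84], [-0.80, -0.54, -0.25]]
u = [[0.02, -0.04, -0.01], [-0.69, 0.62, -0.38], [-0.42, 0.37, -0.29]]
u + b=[[0.61, -0.69, -0.49], [-0.78, 1.16, -1.22], [-1.22, -0.17, -0.54]]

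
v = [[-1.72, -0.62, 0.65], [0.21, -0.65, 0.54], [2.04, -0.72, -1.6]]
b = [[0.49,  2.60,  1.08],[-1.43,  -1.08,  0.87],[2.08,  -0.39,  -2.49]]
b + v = [[-1.23, 1.98, 1.73], [-1.22, -1.73, 1.41], [4.12, -1.11, -4.09]]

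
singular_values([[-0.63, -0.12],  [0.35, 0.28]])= [0.76, 0.18]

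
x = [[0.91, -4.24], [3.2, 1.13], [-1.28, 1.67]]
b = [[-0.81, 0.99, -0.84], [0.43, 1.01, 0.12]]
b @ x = [[3.51, 3.15], [3.47, -0.48]]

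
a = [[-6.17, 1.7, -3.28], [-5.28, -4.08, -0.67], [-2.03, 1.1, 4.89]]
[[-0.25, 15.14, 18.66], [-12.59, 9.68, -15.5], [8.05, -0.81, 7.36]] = a @ [[0.18, -1.87, -1.33], [2.67, 0.21, 5.57], [1.12, -0.99, -0.3]]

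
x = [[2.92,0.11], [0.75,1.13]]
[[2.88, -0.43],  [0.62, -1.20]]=x @ [[0.99,-0.11], [-0.11,-0.99]]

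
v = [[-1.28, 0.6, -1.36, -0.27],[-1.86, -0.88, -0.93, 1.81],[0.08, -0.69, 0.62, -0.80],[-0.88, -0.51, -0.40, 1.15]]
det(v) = -0.001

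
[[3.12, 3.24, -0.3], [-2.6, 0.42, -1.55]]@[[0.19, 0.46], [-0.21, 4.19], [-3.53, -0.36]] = [[0.97,15.12], [4.89,1.12]]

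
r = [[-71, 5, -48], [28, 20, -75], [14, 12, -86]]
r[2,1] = 12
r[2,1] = 12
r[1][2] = -75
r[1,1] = 20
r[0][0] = -71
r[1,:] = [28, 20, -75]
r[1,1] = 20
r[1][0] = 28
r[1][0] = 28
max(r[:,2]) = -48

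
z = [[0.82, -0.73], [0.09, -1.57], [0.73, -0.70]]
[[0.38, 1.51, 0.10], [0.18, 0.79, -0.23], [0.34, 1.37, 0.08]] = z @[[0.38, 1.47, 0.26], [-0.09, -0.42, 0.16]]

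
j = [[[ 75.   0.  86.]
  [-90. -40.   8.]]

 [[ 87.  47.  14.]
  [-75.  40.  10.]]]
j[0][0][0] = 75.0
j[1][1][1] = 40.0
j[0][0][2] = 86.0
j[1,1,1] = 40.0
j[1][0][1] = 47.0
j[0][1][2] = 8.0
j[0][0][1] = 0.0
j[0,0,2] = 86.0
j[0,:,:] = [[75.0, 0.0, 86.0], [-90.0, -40.0, 8.0]]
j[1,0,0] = 87.0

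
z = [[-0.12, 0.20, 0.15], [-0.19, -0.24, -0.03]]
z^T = [[-0.12, -0.19], [0.20, -0.24], [0.15, -0.03]]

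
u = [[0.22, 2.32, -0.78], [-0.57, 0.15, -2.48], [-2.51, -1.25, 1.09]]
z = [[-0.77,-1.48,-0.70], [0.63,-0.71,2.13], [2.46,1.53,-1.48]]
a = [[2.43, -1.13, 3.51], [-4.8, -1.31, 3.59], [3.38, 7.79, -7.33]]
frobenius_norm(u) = 4.65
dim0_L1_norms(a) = [10.61, 10.23, 14.43]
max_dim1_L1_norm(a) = 18.5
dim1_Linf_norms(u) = [2.32, 2.48, 2.51]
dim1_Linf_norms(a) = [3.51, 4.8, 7.79]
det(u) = 14.39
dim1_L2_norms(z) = [1.81, 2.33, 3.25]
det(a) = -134.28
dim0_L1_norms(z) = [3.86, 3.72, 4.31]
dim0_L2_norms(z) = [2.65, 2.24, 2.69]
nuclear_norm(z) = 7.01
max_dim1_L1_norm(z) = 5.47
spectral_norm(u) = 3.61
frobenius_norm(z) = 4.39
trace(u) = 1.46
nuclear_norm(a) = 19.49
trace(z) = -2.96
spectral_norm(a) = 12.45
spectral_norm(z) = 3.53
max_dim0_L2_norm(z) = 2.69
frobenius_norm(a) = 13.53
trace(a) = -6.21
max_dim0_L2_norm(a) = 8.88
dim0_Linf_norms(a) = [4.8, 7.79, 7.33]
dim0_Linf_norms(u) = [2.51, 2.32, 2.48]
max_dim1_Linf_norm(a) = 7.79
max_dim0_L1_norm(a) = 14.43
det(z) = -9.33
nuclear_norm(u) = 7.68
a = z @ u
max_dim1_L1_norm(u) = 4.85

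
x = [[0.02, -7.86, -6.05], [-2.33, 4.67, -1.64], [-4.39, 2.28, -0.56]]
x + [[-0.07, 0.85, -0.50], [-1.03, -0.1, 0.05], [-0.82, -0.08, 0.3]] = [[-0.05, -7.01, -6.55], [-3.36, 4.57, -1.59], [-5.21, 2.20, -0.26]]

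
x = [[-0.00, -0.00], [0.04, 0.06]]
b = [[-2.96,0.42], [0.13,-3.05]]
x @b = [[0.0, 0.00], [-0.11, -0.17]]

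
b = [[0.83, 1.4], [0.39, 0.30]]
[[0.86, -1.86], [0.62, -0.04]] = b @ [[2.05,1.67], [-0.6,-2.32]]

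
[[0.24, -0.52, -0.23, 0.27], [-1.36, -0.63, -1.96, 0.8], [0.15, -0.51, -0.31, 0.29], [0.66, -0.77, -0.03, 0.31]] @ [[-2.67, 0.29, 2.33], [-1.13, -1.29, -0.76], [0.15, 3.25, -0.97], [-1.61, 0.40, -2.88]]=[[-0.52, 0.1, 0.40],[2.76, -5.63, -3.09],[-0.34, -0.19, 0.2],[-1.40, 1.21, 1.26]]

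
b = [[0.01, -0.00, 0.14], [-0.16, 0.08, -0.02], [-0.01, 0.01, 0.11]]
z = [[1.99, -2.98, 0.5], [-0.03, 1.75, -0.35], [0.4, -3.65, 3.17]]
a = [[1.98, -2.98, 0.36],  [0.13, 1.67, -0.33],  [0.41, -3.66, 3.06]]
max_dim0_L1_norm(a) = 8.31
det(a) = 8.90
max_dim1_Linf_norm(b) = 0.16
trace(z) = 6.91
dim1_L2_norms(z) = [3.62, 1.78, 4.85]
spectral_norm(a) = 5.83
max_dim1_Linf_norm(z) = 3.65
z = a + b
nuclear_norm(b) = 0.36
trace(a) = 6.71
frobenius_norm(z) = 6.31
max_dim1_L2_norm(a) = 4.79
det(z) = 8.34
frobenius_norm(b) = 0.25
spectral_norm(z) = 5.94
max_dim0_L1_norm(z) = 8.38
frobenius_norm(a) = 6.23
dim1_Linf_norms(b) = [0.14, 0.16, 0.11]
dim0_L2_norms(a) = [2.03, 5.01, 3.1]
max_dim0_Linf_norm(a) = 3.66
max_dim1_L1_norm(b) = 0.26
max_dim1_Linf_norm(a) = 3.66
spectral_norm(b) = 0.19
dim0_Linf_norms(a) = [1.98, 3.66, 3.06]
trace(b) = 0.20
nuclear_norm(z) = 8.65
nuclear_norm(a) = 8.62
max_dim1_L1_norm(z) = 7.22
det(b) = -0.00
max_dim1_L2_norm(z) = 4.85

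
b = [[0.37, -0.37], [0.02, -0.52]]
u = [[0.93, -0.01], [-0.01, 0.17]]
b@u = [[0.35, -0.07], [0.02, -0.09]]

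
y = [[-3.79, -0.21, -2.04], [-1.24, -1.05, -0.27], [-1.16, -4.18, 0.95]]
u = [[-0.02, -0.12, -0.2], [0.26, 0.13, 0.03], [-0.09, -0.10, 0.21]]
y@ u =[[0.2,0.63,0.32], [-0.22,0.04,0.16], [-1.15,-0.50,0.31]]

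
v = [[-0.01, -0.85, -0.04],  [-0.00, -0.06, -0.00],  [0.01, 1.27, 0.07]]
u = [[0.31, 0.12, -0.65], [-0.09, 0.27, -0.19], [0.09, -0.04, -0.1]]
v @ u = [[0.07,-0.23,0.17], [0.01,-0.02,0.01], [-0.1,0.34,-0.25]]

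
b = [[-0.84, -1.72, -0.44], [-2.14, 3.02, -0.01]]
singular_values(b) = [3.84, 1.67]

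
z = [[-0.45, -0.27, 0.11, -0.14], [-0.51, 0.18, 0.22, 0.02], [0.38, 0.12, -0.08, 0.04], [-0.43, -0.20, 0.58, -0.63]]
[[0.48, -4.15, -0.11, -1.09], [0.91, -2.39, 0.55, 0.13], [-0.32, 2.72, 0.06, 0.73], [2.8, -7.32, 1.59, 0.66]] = z @ [[-0.85, 4.57, 0.51, 0.55], [1.88, 4.36, 1.02, 4.75], [0.94, -4.12, 2.89, -1.61], [-3.59, 3.33, -0.54, -4.41]]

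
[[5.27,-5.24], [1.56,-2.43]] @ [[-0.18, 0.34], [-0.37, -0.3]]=[[0.99, 3.36], [0.62, 1.26]]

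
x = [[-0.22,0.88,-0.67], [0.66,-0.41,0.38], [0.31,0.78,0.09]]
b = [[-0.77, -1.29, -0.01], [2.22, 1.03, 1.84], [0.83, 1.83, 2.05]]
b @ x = [[-0.69,-0.16,0.02], [0.76,2.97,-0.93], [1.66,1.58,0.32]]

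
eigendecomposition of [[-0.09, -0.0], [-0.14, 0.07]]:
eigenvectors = [[0.00, 0.75], [1.00, 0.66]]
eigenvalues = [0.07, -0.09]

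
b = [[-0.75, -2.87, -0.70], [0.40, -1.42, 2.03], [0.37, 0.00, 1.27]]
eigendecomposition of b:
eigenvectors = [[-0.85, 0.98, -0.98],  [0.28, 0.01, -0.07],  [0.44, -0.19, 0.17]]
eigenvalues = [0.55, -0.63, -0.82]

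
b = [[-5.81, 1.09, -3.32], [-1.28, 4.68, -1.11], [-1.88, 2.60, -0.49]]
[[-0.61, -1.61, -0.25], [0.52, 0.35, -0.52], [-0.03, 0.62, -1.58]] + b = [[-6.42, -0.52, -3.57], [-0.76, 5.03, -1.63], [-1.91, 3.22, -2.07]]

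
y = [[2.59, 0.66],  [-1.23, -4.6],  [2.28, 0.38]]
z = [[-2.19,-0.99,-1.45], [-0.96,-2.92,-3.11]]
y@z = [[-6.31, -4.49, -5.81],[7.11, 14.65, 16.09],[-5.36, -3.37, -4.49]]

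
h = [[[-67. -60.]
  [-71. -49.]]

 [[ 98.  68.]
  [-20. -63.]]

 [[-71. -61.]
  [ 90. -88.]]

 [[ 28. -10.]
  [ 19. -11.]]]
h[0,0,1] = -60.0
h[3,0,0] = 28.0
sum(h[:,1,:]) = -193.0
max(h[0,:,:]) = -49.0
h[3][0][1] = -10.0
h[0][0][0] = -67.0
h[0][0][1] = -60.0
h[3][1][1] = -11.0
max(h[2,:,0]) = 90.0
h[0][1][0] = -71.0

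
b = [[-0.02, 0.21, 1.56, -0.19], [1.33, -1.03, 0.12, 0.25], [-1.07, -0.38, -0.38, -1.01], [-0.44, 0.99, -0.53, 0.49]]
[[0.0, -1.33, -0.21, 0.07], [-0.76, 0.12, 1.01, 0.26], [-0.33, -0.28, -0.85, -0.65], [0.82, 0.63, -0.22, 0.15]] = b@[[-0.07, 0.91, 0.23, -0.02],[0.68, 0.79, -0.49, -0.1],[-0.07, -1.02, 0.03, 0.14],[0.17, -0.6, 0.77, 0.65]]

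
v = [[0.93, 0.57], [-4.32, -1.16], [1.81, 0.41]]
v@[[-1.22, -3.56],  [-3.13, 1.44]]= [[-2.92, -2.49], [8.90, 13.71], [-3.49, -5.85]]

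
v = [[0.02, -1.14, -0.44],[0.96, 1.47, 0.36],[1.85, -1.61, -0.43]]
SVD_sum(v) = [[0.51,-0.92,-0.26], [-0.42,0.75,0.21], [1.11,-1.99,-0.57]] + [[-0.49, -0.25, -0.07],[1.38, 0.71, 0.2],[0.74, 0.38, 0.11]] + [[-0.00, 0.03, -0.11], [-0.0, 0.02, -0.05], [0.00, -0.01, 0.03]]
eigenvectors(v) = [[0.25+0.27j, 0.25-0.27j, 0.08+0.00j],[-0.11-0.35j, (-0.11+0.35j), -0.38+0.00j],[(0.86+0j), (0.86-0j), (0.92+0j)]]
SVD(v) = [[-0.4, 0.30, -0.87], [0.32, -0.84, -0.44], [-0.86, -0.45, 0.24]] @ diag([2.7261020646889196, 1.8593917059447924, 0.12739708302205063]) @ [[-0.47,0.85,0.24],  [-0.88,-0.45,-0.13],  [0.0,-0.27,0.96]]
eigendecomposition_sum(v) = [[(0.05+0.78j), -0.54+0.25j, -0.23+0.04j], [(0.29-0.71j), (0.59+0.01j), (0.22+0.07j)], [1.39+1.16j, -0.44+1.31j, (-0.31+0.44j)]] + [[(0.05-0.78j), (-0.54-0.25j), (-0.23-0.04j)],  [(0.29+0.71j), 0.59-0.01j, (0.22-0.07j)],  [1.39-1.16j, (-0.44-1.31j), -0.31-0.44j]] + [[(-0.08-0j),  (-0.06-0j),  (0.02+0j)], [(0.39+0j),  (0.3+0j),  -0.08-0.00j], [-0.94-0.00j,  (-0.72-0j),  (0.18+0j)]]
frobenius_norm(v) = 3.30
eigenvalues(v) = [(0.33+1.23j), (0.33-1.23j), (0.4+0j)]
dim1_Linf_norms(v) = [1.14, 1.47, 1.85]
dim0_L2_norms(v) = [2.08, 2.46, 0.71]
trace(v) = 1.06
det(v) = 0.65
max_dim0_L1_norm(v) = 4.22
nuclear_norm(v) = 4.71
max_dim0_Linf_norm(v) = 1.85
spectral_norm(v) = 2.73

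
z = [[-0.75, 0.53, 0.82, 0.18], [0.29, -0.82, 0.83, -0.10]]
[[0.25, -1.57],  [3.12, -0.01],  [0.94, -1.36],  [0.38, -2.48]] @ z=[[-0.64,1.42,-1.10,0.2], [-2.34,1.66,2.55,0.56], [-1.1,1.61,-0.36,0.31], [-1.0,2.24,-1.75,0.32]]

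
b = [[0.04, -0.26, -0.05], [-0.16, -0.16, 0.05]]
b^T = [[0.04,-0.16], [-0.26,-0.16], [-0.05,0.05]]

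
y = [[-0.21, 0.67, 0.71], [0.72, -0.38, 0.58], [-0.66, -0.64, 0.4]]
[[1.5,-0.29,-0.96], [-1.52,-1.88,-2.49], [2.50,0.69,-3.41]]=y @ [[-3.07, -1.75, 0.66], [0.01, 0.09, 2.47], [1.2, -1.01, -3.49]]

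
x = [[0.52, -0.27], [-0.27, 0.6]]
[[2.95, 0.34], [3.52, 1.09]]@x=[[1.44,-0.59], [1.54,-0.3]]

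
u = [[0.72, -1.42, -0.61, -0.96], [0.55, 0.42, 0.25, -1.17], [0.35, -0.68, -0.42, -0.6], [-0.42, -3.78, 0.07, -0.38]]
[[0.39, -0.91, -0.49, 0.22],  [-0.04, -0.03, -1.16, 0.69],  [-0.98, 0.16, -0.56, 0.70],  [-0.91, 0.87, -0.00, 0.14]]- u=[[-0.33,  0.51,  0.12,  1.18],[-0.59,  -0.45,  -1.41,  1.86],[-1.33,  0.84,  -0.14,  1.30],[-0.49,  4.65,  -0.07,  0.52]]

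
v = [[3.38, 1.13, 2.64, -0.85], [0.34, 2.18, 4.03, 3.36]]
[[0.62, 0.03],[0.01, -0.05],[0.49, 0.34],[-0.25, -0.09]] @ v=[[2.11, 0.77, 1.76, -0.43], [0.02, -0.1, -0.18, -0.18], [1.77, 1.29, 2.66, 0.73], [-0.88, -0.48, -1.02, -0.09]]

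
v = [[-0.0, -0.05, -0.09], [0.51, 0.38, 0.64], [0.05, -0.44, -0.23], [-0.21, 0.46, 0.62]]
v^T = [[-0.00, 0.51, 0.05, -0.21], [-0.05, 0.38, -0.44, 0.46], [-0.09, 0.64, -0.23, 0.62]]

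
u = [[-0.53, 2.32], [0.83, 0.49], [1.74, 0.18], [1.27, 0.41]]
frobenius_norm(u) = 3.38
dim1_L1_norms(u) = [2.85, 1.32, 1.92, 1.68]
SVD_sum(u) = [[0.12, 2.29],[0.03, 0.53],[0.01, 0.27],[0.02, 0.47]] + [[-0.65, 0.03], [0.80, -0.04], [1.73, -0.09], [1.25, -0.06]]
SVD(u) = [[-0.95, 0.27], [-0.22, -0.34], [-0.11, -0.73], [-0.2, -0.53]] @ diag([2.4132068628588694, 2.368487415430121]) @ [[-0.05,-1.0], [-1.00,0.05]]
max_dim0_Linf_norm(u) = 2.32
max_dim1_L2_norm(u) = 2.38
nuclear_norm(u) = 4.78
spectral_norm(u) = 2.41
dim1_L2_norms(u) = [2.38, 0.96, 1.75, 1.33]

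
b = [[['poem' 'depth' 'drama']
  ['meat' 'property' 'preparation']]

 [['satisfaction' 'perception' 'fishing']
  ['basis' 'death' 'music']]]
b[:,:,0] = [['poem', 'meat'], ['satisfaction', 'basis']]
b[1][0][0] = 'satisfaction'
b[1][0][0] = 'satisfaction'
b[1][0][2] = 'fishing'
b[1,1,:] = ['basis', 'death', 'music']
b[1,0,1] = 'perception'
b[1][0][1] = 'perception'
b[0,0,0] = 'poem'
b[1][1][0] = 'basis'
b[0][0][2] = 'drama'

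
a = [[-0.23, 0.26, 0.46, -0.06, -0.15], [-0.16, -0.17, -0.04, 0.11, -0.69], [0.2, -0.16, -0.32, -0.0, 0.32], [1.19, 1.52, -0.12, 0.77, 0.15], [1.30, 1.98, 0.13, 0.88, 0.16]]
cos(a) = [[1.09, 0.30, 0.14, 0.07, 0.02], [0.38, 1.64, 0.08, 0.28, 0.01], [-0.18, -0.4, 0.88, -0.13, -0.03], [-0.34, -0.87, -0.24, 0.54, 0.59], [-0.4, -0.94, -0.22, -0.54, 1.71]]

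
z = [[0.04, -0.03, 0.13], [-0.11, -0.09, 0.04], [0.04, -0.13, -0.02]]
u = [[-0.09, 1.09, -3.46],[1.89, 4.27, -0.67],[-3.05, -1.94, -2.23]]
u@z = [[-0.26,  0.35,  0.10], [-0.42,  -0.35,  0.43], [0.00,  0.56,  -0.43]]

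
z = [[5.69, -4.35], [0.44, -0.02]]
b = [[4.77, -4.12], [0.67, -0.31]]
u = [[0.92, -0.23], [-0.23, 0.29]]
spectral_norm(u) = 1.00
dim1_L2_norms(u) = [0.95, 0.37]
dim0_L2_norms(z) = [5.71, 4.35]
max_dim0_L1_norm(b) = 5.44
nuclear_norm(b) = 6.54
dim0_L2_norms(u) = [0.95, 0.37]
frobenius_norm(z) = 7.18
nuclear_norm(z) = 7.42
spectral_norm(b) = 6.34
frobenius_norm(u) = 1.02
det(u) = 0.21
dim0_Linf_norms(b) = [4.77, 4.12]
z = u + b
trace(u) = 1.21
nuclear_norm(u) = 1.21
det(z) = 1.80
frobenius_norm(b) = 6.35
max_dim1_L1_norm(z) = 10.04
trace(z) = 5.67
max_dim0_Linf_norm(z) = 5.69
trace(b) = 4.46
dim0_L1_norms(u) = [1.15, 0.52]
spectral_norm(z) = 7.17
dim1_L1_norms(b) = [8.89, 0.98]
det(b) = 1.28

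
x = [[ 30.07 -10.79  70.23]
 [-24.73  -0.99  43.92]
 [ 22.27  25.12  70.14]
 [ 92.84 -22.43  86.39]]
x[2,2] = 70.14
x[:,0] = [30.07, -24.73, 22.27, 92.84]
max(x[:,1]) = 25.12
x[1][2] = 43.92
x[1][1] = -0.99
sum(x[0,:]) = 89.51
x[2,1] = 25.12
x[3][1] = -22.43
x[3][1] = -22.43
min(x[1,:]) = -24.73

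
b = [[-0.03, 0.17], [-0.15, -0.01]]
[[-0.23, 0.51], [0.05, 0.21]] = b @ [[-0.23, -1.59], [-1.39, 2.70]]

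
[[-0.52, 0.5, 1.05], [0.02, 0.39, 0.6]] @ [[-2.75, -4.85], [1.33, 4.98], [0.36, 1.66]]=[[2.47,6.76], [0.68,2.84]]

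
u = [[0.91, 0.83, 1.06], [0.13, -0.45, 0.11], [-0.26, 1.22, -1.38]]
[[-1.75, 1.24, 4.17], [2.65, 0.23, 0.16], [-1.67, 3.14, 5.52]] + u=[[-0.84, 2.07, 5.23], [2.78, -0.22, 0.27], [-1.93, 4.36, 4.14]]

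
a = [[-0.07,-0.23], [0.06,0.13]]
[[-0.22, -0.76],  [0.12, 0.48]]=a @[[0.11, 2.33], [0.91, 2.60]]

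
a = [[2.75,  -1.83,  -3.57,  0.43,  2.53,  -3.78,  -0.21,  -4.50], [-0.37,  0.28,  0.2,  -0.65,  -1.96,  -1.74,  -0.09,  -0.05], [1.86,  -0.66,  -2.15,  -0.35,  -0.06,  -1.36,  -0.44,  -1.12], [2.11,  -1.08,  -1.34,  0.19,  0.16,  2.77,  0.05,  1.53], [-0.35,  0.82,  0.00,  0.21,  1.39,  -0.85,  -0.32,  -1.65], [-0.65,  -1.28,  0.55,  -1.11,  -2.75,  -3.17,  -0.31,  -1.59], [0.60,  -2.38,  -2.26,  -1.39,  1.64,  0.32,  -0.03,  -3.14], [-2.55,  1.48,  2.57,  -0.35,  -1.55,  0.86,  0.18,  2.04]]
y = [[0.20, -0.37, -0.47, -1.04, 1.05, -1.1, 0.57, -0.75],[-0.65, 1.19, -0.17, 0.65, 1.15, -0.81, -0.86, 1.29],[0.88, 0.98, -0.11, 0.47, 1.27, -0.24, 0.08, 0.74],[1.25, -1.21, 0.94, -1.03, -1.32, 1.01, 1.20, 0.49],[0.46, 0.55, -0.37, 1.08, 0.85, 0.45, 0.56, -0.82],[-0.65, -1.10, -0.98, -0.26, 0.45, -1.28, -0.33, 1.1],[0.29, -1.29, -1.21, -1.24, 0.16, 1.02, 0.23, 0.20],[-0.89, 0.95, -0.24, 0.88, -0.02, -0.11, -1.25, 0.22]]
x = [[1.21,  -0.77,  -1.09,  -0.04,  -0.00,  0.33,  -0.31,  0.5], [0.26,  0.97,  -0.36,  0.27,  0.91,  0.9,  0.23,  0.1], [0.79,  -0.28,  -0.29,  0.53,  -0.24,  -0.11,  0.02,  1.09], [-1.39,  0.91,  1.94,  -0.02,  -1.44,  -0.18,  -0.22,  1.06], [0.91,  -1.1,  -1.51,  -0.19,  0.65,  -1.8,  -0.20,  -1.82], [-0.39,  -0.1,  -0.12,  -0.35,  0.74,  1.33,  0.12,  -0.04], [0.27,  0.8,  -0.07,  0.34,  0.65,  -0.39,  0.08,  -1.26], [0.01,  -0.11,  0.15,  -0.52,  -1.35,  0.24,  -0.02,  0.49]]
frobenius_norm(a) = 13.43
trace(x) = 4.42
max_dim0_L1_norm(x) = 6.36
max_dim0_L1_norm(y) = 7.64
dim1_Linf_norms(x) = [1.21, 0.97, 1.09, 1.94, 1.82, 1.33, 1.26, 1.35]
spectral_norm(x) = 4.55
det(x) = -0.00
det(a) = -0.15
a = y @ x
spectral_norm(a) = 10.68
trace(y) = 0.27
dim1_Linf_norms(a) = [4.5, 1.96, 2.15, 2.77, 1.65, 3.17, 3.14, 2.57]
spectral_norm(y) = 4.52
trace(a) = 1.30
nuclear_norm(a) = 25.71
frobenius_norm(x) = 6.18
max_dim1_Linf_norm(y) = 1.32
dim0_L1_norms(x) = [5.23, 5.04, 5.53, 2.26, 5.98, 5.28, 1.2, 6.36]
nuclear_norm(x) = 12.94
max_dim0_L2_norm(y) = 2.84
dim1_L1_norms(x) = [4.25, 4.0, 3.35, 7.16, 8.18, 3.19, 3.86, 2.89]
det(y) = -1.59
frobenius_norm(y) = 6.68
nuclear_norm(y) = 15.26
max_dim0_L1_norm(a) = 15.62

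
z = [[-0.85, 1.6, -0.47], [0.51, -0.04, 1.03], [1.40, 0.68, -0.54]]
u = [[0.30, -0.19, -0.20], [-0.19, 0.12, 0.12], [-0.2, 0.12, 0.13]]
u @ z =[[-0.63,0.35,-0.23], [0.39,-0.23,0.15], [0.41,-0.24,0.15]]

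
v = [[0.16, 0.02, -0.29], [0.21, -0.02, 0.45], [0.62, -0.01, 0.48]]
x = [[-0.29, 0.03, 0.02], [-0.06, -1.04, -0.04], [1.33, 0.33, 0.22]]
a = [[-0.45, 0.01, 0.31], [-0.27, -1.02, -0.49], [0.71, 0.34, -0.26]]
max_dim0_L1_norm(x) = 1.68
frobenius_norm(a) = 1.53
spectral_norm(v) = 0.91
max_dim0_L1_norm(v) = 1.22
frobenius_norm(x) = 1.76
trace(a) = -1.73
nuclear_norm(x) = 2.50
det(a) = -0.00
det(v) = -0.00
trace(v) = 0.62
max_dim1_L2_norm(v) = 0.78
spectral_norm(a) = 1.25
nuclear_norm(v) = 1.29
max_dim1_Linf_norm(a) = 1.02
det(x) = 0.09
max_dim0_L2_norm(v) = 0.72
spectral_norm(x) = 1.47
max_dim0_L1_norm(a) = 1.43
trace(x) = -1.11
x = a + v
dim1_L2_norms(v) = [0.33, 0.5, 0.78]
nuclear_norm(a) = 2.13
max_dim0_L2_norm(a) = 1.08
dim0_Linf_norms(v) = [0.62, 0.02, 0.48]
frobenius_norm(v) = 0.99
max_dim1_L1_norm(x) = 1.88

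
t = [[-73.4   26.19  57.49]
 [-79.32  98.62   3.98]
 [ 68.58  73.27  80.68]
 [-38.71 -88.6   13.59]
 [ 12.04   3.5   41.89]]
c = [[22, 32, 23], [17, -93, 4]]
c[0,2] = 23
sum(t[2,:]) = 222.53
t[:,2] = [57.49, 3.98, 80.68, 13.59, 41.89]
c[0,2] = 23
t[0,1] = 26.19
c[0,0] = 22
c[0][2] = 23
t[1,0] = -79.32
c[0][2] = 23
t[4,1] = 3.5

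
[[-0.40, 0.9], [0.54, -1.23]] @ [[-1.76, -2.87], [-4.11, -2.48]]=[[-3.0, -1.08],[4.1, 1.50]]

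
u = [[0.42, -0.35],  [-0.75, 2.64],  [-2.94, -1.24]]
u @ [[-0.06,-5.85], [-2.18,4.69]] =[[0.74,-4.1], [-5.71,16.77], [2.88,11.38]]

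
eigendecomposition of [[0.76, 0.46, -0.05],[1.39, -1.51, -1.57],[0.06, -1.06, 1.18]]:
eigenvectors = [[0.14, -0.86, -0.26],[-0.94, -0.2, -0.5],[-0.3, -0.47, 0.83]]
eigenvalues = [-2.21, 0.84, 1.8]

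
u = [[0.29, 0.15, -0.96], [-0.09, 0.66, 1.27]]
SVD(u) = [[-0.54,0.84], [0.84,0.54]] @ diag([1.672945313868878, 0.5348401413545555]) @ [[-0.14, 0.28, 0.95], [0.36, 0.91, -0.22]]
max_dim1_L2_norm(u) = 1.43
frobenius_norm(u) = 1.76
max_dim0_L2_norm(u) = 1.59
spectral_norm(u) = 1.67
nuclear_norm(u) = 2.21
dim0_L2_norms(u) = [0.3, 0.68, 1.59]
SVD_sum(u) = [[0.13,-0.26,-0.86],[-0.2,0.40,1.33]] + [[0.16, 0.41, -0.10], [0.11, 0.26, -0.06]]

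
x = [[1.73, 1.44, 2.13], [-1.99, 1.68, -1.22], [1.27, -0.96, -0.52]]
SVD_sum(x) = [[1.98, -0.24, 1.54], [-1.94, 0.24, -1.51], [0.61, -0.07, 0.47]] + [[-0.36, 1.6, 0.71], [-0.28, 1.27, 0.56], [0.26, -1.18, -0.53]] + [[0.11,0.08,-0.13], [0.23,0.17,-0.27], [0.4,0.30,-0.47]]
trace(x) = 2.89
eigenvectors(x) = [[(0.02-0.44j), 0.02+0.44j, (-0.56+0j)], [(0.83+0j), 0.83-0.00j, (-0.03+0j)], [-0.33-0.07j, (-0.33+0.07j), 0.83+0.00j]]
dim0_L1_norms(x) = [4.99, 4.08, 3.87]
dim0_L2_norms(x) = [2.93, 2.41, 2.51]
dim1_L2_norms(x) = [3.1, 2.88, 1.67]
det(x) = -7.73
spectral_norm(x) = 3.61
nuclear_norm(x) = 7.06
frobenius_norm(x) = 4.55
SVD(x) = [[-0.7, 0.68, -0.23], [0.68, 0.54, -0.49], [-0.21, -0.5, -0.84]] @ diag([3.6142894266258567, 2.6378030184248087, 0.8112380517268034]) @ [[-0.79, 0.10, -0.61], [-0.2, 0.89, 0.4], [-0.59, -0.44, 0.68]]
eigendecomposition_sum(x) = [[(0.93+0.56j), 0.56-0.41j, 0.65+0.36j], [(-0.99+1.81j), 0.83+1.03j, -0.64+1.27j], [(0.54-0.63j), -0.24-0.47j, 0.35-0.44j]] + [[(0.93-0.56j), 0.56+0.41j, 0.65-0.36j], [(-0.99-1.81j), (0.83-1.03j), (-0.64-1.27j)], [0.54+0.63j, (-0.24+0.47j), 0.35+0.44j]] + [[(-0.13-0j), (0.33-0j), 0.83-0.00j], [-0.01-0.00j, (0.02-0j), 0.05-0.00j], [(0.19+0j), -0.48+0.00j, -1.23+0.00j]]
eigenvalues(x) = [(2.11+1.14j), (2.11-1.14j), (-1.34+0j)]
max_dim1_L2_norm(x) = 3.1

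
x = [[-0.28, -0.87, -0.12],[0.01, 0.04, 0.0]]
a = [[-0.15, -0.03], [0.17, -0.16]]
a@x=[[0.04, 0.13, 0.02], [-0.05, -0.15, -0.02]]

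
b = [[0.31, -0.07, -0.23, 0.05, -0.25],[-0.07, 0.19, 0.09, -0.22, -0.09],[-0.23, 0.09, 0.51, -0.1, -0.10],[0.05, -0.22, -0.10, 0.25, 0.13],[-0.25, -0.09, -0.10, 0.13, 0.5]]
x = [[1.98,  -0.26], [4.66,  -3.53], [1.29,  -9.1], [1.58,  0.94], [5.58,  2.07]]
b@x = [[-1.33, 1.79], [0.01, -1.86], [-0.09, -5.20], [0.07, 2.18], [1.95, 2.45]]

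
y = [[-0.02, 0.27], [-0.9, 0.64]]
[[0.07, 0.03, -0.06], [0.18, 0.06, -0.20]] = y@[[-0.03, 0.03, 0.07], [0.24, 0.13, -0.22]]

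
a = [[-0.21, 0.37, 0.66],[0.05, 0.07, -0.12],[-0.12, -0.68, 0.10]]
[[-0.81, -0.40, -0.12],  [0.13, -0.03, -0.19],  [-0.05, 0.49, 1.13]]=a @ [[-0.03, -0.44, -0.95], [-0.10, -0.70, -1.44], [-1.18, -0.35, 0.33]]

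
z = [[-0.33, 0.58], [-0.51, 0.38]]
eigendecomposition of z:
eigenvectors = [[(0.73+0j), (0.73-0j)], [0.45+0.52j, 0.45-0.52j]]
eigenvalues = [(0.02+0.41j), (0.02-0.41j)]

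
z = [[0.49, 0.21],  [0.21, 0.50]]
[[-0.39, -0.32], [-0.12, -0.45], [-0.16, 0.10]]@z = [[-0.26, -0.24], [-0.15, -0.25], [-0.06, 0.02]]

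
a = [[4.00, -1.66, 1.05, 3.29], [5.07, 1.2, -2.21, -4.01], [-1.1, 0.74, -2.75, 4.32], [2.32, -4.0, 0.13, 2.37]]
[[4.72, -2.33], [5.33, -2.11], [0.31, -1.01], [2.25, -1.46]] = a @ [[1.12, -0.48],[0.22, -0.03],[-0.14, 0.22],[0.23, -0.21]]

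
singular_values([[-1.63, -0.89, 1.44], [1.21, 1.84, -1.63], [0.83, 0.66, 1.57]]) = [3.55, 1.89, 0.69]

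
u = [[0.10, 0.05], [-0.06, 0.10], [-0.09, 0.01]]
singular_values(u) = [0.15, 0.11]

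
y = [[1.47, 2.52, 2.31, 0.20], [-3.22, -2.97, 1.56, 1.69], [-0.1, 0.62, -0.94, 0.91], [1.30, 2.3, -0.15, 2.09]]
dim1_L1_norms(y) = [6.5, 9.44, 2.57, 5.84]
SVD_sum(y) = [[1.77, 2.14, -0.11, -0.11], [-2.83, -3.44, 0.17, 0.17], [0.26, 0.32, -0.02, -0.02], [1.6, 1.94, -0.1, -0.10]] + [[-0.35, 0.43, 1.4, 1.34],  [-0.37, 0.45, 1.49, 1.42],  [-0.02, 0.02, 0.07, 0.07],  [-0.27, 0.33, 1.07, 1.03]] + [[0.13, -0.11, 1.03, -1.0], [-0.01, 0.01, -0.10, 0.09], [-0.12, 0.1, -0.96, 0.94], [-0.15, 0.12, -1.14, 1.12]] + [[-0.08,0.06,-0.01,-0.03], [-0.0,0.00,-0.0,-0.0], [-0.22,0.18,-0.03,-0.08], [0.12,-0.09,0.02,0.04]]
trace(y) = -0.35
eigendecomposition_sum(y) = [[(0.79-0j),(1.04-0j),-2.43+0.00j,0.07+0.00j], [-1.58+0.00j,(-2.08+0j),4.86-0.00j,(-0.13-0j)], [(0.36-0j),0.48-0.00j,-1.11+0.00j,(0.03+0j)], [0.60-0.00j,(0.79-0j),(-1.84+0j),0.05+0.00j]] + [[0.35+1.21j, 0.42+0.30j, 2.27-0.27j, (-0.73-0.65j)], [(-0.82-0.79j), (-0.46-0.04j), -1.65+1.24j, (0.86+0.17j)], [(-0.23+0.06j), (-0.06+0.08j), (0.05+0.43j), 0.12-0.14j], [0.36+0.32j, 0.20+0.01j, 0.68-0.55j, -0.37-0.06j]] + [[(0.35-1.21j), 0.42-0.30j, 2.27+0.27j, (-0.73+0.65j)], [(-0.82+0.79j), (-0.46+0.04j), -1.65-1.24j, (0.86-0.17j)], [-0.23-0.06j, (-0.06-0.08j), (0.05-0.43j), 0.12+0.14j], [(0.36-0.32j), (0.2-0.01j), (0.68+0.55j), (-0.37+0.06j)]] + [[(-0.01+0j), (0.64-0j), 0.19+0.00j, 1.60-0.00j], [-0.00+0.00j, 0.04-0.00j, (0.01+0j), 0.09-0.00j], [(-0+0j), (0.26-0j), (0.08+0j), 0.63-0.00j], [-0.02+0.00j, (1.12-0j), 0.34+0.00j, 2.78-0.00j]]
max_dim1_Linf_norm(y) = 3.22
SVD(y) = [[-0.48, -0.61, -0.57, 0.29],[0.76, -0.64, 0.05, 0.01],[-0.07, -0.03, 0.53, 0.84],[-0.43, -0.47, 0.63, -0.45]] @ diag([5.8427914792729645, 3.322662237330393, 2.5578231456099654, 0.34977727504195505]) @ [[-0.64, -0.77, 0.04, 0.04], [0.17, -0.21, -0.69, -0.67], [-0.09, 0.08, -0.71, 0.69], [-0.75, 0.60, -0.11, -0.27]]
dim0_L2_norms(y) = [3.77, 4.57, 2.95, 2.84]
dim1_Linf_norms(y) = [2.52, 3.22, 0.94, 2.3]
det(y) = -17.37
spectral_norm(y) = 5.84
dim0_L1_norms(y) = [6.09, 8.41, 4.96, 4.89]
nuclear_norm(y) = 12.07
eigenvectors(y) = [[(0.42+0j), (0.71+0j), (0.71-0j), (0.49+0j)], [-0.83+0.00j, -0.55+0.32j, -0.55-0.32j, 0.03+0.00j], [0.19+0.00j, -0.00+0.13j, (-0-0.13j), 0.19+0.00j], [(0.31+0j), (0.23-0.15j), (0.23+0.15j), 0.85+0.00j]]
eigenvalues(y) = [(-2.36+0j), (-0.44+1.54j), (-0.44-1.54j), (2.88+0j)]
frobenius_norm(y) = 7.20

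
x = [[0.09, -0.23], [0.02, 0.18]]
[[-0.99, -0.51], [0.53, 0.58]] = x @ [[-2.72, 2.02], [3.24, 3.02]]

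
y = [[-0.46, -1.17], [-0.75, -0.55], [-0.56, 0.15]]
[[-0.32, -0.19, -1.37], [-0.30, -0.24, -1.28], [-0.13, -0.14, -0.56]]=y @ [[0.27, 0.27, 1.19], [0.17, 0.06, 0.70]]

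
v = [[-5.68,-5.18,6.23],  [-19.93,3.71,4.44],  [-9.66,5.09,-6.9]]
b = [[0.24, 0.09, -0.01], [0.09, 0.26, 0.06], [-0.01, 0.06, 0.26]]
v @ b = [[-1.89, -1.48, 1.37], [-4.49, -0.56, 1.58], [-1.79, 0.04, -1.39]]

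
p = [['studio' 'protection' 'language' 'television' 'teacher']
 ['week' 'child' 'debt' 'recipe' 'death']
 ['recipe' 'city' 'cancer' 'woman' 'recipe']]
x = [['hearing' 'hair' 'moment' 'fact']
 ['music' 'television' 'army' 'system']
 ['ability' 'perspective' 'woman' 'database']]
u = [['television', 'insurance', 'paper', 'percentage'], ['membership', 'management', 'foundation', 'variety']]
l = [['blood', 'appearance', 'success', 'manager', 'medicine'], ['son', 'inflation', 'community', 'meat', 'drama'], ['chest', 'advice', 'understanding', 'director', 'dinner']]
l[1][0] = 'son'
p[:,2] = ['language', 'debt', 'cancer']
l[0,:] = ['blood', 'appearance', 'success', 'manager', 'medicine']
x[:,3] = ['fact', 'system', 'database']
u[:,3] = ['percentage', 'variety']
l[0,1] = 'appearance'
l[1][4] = 'drama'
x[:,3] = ['fact', 'system', 'database']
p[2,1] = 'city'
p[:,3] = ['television', 'recipe', 'woman']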